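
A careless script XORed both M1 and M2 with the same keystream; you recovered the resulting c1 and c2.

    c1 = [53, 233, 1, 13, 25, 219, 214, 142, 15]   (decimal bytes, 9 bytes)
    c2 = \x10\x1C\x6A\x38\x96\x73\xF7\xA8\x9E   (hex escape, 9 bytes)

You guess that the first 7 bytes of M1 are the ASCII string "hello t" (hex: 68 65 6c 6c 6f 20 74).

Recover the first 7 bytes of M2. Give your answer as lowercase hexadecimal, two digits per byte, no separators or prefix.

4d900759e08855

First, c1 ⊕ c2 = (M1 ⊕ K) ⊕ (M2 ⊕ K) = M1 ⊕ M2, so the key drops out. Then M2 = (M1 ⊕ M2) ⊕ M1 over the first 7 bytes.
byte 0: (35 xor 10) xor 68 = 25 xor 68 = 4d
byte 1: (e9 xor 1c) xor 65 = f5 xor 65 = 90
byte 2: (01 xor 6a) xor 6c = 6b xor 6c = 07
byte 3: (0d xor 38) xor 6c = 35 xor 6c = 59
byte 4: (19 xor 96) xor 6f = 8f xor 6f = e0
byte 5: (db xor 73) xor 20 = a8 xor 20 = 88
byte 6: (d6 xor f7) xor 74 = 21 xor 74 = 55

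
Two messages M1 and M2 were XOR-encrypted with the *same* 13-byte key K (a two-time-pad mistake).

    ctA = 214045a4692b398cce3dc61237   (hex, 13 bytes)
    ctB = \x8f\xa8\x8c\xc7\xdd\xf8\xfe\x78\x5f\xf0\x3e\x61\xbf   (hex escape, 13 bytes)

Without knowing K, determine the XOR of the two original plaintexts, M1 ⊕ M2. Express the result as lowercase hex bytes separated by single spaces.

ctA ⊕ ctB = (M1 ⊕ K) ⊕ (M2 ⊕ K) = M1 ⊕ M2 — the shared key cancels under XOR.
byte 0: 21 ⊕ 8f = ae
byte 1: 40 ⊕ a8 = e8
byte 2: 45 ⊕ 8c = c9
byte 3: a4 ⊕ c7 = 63
byte 4: 69 ⊕ dd = b4
byte 5: 2b ⊕ f8 = d3
byte 6: 39 ⊕ fe = c7
byte 7: 8c ⊕ 78 = f4
byte 8: ce ⊕ 5f = 91
byte 9: 3d ⊕ f0 = cd
byte 10: c6 ⊕ 3e = f8
byte 11: 12 ⊕ 61 = 73
byte 12: 37 ⊕ bf = 88

ae e8 c9 63 b4 d3 c7 f4 91 cd f8 73 88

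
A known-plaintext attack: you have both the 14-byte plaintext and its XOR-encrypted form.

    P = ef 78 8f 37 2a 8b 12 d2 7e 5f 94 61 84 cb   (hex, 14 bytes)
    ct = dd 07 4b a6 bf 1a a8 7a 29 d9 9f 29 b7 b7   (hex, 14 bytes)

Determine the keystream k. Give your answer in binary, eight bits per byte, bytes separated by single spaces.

Since ct = P ⊕ k, XORing both sides with P gives k = P ⊕ ct.
byte 0: ef ⊕ dd = 32
byte 1: 78 ⊕ 07 = 7f
byte 2: 8f ⊕ 4b = c4
byte 3: 37 ⊕ a6 = 91
byte 4: 2a ⊕ bf = 95
byte 5: 8b ⊕ 1a = 91
byte 6: 12 ⊕ a8 = ba
byte 7: d2 ⊕ 7a = a8
byte 8: 7e ⊕ 29 = 57
byte 9: 5f ⊕ d9 = 86
byte 10: 94 ⊕ 9f = 0b
byte 11: 61 ⊕ 29 = 48
byte 12: 84 ⊕ b7 = 33
byte 13: cb ⊕ b7 = 7c

00110010 01111111 11000100 10010001 10010101 10010001 10111010 10101000 01010111 10000110 00001011 01001000 00110011 01111100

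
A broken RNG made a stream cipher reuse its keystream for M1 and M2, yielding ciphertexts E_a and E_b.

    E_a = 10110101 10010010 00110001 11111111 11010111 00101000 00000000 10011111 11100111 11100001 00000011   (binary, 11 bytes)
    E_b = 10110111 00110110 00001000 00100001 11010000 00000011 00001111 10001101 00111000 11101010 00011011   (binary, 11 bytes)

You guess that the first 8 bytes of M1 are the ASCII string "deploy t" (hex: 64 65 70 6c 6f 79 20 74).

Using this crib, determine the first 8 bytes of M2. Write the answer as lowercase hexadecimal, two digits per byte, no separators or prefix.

66c149b268522f66

First, E_a ⊕ E_b = (M1 ⊕ K) ⊕ (M2 ⊕ K) = M1 ⊕ M2, so the key drops out. Then M2 = (M1 ⊕ M2) ⊕ M1 over the first 8 bytes.
byte 0: (b5 ^ b7) ^ 64 = 02 ^ 64 = 66
byte 1: (92 ^ 36) ^ 65 = a4 ^ 65 = c1
byte 2: (31 ^ 08) ^ 70 = 39 ^ 70 = 49
byte 3: (ff ^ 21) ^ 6c = de ^ 6c = b2
byte 4: (d7 ^ d0) ^ 6f = 07 ^ 6f = 68
byte 5: (28 ^ 03) ^ 79 = 2b ^ 79 = 52
byte 6: (00 ^ 0f) ^ 20 = 0f ^ 20 = 2f
byte 7: (9f ^ 8d) ^ 74 = 12 ^ 74 = 66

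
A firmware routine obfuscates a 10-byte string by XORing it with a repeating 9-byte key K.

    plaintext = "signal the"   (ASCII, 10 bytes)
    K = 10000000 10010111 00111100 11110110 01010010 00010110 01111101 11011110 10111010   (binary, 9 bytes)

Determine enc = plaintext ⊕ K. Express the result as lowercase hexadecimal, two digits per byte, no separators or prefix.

f3fe5b98337a5daad2e5

The 9-byte key repeats, so the effective keystream is 80 97 3c f6 52 16 7d de ba 80.
byte 0: 115 xor 128 = 243
byte 1: 105 xor 151 = 254
byte 2: 103 xor  60 =  91
byte 3: 110 xor 246 = 152
byte 4:  97 xor  82 =  51
byte 5: 108 xor  22 = 122
byte 6:  32 xor 125 =  93
byte 7: 116 xor 222 = 170
byte 8: 104 xor 186 = 210
byte 9: 101 xor 128 = 229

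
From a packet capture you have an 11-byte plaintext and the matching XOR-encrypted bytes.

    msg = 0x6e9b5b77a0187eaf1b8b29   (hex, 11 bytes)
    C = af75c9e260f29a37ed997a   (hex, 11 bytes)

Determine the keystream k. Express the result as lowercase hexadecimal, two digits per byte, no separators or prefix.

Since C = msg ⊕ k, XORing both sides with msg gives k = msg ⊕ C.
01101110 ^ 10101111 = 11000001
10011011 ^ 01110101 = 11101110
01011011 ^ 11001001 = 10010010
01110111 ^ 11100010 = 10010101
10100000 ^ 01100000 = 11000000
00011000 ^ 11110010 = 11101010
01111110 ^ 10011010 = 11100100
10101111 ^ 00110111 = 10011000
00011011 ^ 11101101 = 11110110
10001011 ^ 10011001 = 00010010
00101001 ^ 01111010 = 01010011

c1ee9295c0eae498f61253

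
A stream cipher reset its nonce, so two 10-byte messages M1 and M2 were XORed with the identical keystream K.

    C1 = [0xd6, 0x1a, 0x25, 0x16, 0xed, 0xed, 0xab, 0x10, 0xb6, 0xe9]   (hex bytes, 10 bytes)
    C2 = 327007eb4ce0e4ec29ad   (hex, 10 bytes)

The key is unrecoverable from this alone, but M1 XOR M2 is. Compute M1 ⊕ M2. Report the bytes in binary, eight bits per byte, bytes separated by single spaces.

C1 ⊕ C2 = (M1 ⊕ K) ⊕ (M2 ⊕ K) = M1 ⊕ M2 — the shared key cancels under XOR.
d6 ^ 32 = e4
1a ^ 70 = 6a
25 ^ 07 = 22
16 ^ eb = fd
ed ^ 4c = a1
ed ^ e0 = 0d
ab ^ e4 = 4f
10 ^ ec = fc
b6 ^ 29 = 9f
e9 ^ ad = 44

11100100 01101010 00100010 11111101 10100001 00001101 01001111 11111100 10011111 01000100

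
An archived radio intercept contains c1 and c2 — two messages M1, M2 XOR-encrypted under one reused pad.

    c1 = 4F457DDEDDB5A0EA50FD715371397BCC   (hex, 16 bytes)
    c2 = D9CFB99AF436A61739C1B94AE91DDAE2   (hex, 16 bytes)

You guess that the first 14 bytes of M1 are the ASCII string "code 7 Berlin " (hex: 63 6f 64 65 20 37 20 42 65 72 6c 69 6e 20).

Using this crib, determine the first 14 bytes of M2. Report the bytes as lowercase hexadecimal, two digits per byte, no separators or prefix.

f5e5a02109b426bf0c4ea470f604

First, c1 ⊕ c2 = (M1 ⊕ K) ⊕ (M2 ⊕ K) = M1 ⊕ M2, so the key drops out. Then M2 = (M1 ⊕ M2) ⊕ M1 over the first 14 bytes.
byte 0: (4f xor d9) xor 63 = 96 xor 63 = f5
byte 1: (45 xor cf) xor 6f = 8a xor 6f = e5
byte 2: (7d xor b9) xor 64 = c4 xor 64 = a0
byte 3: (de xor 9a) xor 65 = 44 xor 65 = 21
byte 4: (dd xor f4) xor 20 = 29 xor 20 = 09
byte 5: (b5 xor 36) xor 37 = 83 xor 37 = b4
byte 6: (a0 xor a6) xor 20 = 06 xor 20 = 26
byte 7: (ea xor 17) xor 42 = fd xor 42 = bf
byte 8: (50 xor 39) xor 65 = 69 xor 65 = 0c
byte 9: (fd xor c1) xor 72 = 3c xor 72 = 4e
byte 10: (71 xor b9) xor 6c = c8 xor 6c = a4
byte 11: (53 xor 4a) xor 69 = 19 xor 69 = 70
byte 12: (71 xor e9) xor 6e = 98 xor 6e = f6
byte 13: (39 xor 1d) xor 20 = 24 xor 20 = 04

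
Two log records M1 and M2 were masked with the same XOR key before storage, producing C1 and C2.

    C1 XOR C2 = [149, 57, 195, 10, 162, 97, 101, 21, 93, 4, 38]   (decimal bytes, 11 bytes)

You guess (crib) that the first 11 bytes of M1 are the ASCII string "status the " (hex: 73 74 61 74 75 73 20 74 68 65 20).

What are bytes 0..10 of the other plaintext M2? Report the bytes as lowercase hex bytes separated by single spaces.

Since C1 ⊕ C2 = M1 ⊕ M2, XORing with the guessed M1 bytes yields the corresponding M2 bytes: M2 = (C1 ⊕ C2) ⊕ M1.
byte 0: 95 xor 73 = e6
byte 1: 39 xor 74 = 4d
byte 2: c3 xor 61 = a2
byte 3: 0a xor 74 = 7e
byte 4: a2 xor 75 = d7
byte 5: 61 xor 73 = 12
byte 6: 65 xor 20 = 45
byte 7: 15 xor 74 = 61
byte 8: 5d xor 68 = 35
byte 9: 04 xor 65 = 61
byte 10: 26 xor 20 = 06

e6 4d a2 7e d7 12 45 61 35 61 06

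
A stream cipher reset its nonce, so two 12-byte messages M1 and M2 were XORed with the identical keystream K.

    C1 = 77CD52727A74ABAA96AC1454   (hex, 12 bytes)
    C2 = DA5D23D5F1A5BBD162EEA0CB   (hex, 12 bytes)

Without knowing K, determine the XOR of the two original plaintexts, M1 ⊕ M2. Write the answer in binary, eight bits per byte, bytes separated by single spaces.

C1 ⊕ C2 = (M1 ⊕ K) ⊕ (M2 ⊕ K) = M1 ⊕ M2 — the shared key cancels under XOR.
byte 0: 119 ^ 218 = 173
byte 1: 205 ^  93 = 144
byte 2:  82 ^  35 = 113
byte 3: 114 ^ 213 = 167
byte 4: 122 ^ 241 = 139
byte 5: 116 ^ 165 = 209
byte 6: 171 ^ 187 =  16
byte 7: 170 ^ 209 = 123
byte 8: 150 ^  98 = 244
byte 9: 172 ^ 238 =  66
byte 10:  20 ^ 160 = 180
byte 11:  84 ^ 203 = 159

10101101 10010000 01110001 10100111 10001011 11010001 00010000 01111011 11110100 01000010 10110100 10011111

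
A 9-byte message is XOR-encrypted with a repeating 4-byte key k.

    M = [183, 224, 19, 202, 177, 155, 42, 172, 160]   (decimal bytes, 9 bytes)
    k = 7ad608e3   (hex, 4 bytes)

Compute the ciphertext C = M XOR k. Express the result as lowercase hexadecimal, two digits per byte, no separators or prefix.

The 4-byte key repeats, so the effective keystream is 7a d6 08 e3 7a d6 08 e3 7a.
byte 0: b7 ^ 7a = cd
byte 1: e0 ^ d6 = 36
byte 2: 13 ^ 08 = 1b
byte 3: ca ^ e3 = 29
byte 4: b1 ^ 7a = cb
byte 5: 9b ^ d6 = 4d
byte 6: 2a ^ 08 = 22
byte 7: ac ^ e3 = 4f
byte 8: a0 ^ 7a = da

cd361b29cb4d224fda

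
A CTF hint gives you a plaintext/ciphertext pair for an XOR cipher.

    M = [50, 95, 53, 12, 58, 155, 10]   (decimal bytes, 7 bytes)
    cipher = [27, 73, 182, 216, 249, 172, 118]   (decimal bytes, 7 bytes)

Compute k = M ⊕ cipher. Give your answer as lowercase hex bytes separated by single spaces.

29 16 83 d4 c3 37 7c

Since cipher = M ⊕ k, XORing both sides with M gives k = M ⊕ cipher.
byte 0: 32 xor 1b = 29
byte 1: 5f xor 49 = 16
byte 2: 35 xor b6 = 83
byte 3: 0c xor d8 = d4
byte 4: 3a xor f9 = c3
byte 5: 9b xor ac = 37
byte 6: 0a xor 76 = 7c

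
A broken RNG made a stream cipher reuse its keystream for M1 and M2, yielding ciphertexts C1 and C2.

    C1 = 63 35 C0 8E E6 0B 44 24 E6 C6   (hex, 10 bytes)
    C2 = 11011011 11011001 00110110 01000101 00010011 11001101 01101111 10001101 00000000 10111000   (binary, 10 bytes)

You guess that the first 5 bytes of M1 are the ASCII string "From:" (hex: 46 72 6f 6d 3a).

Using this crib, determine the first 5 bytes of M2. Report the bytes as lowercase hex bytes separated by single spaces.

fe 9e 99 a6 cf

First, C1 ⊕ C2 = (M1 ⊕ K) ⊕ (M2 ⊕ K) = M1 ⊕ M2, so the key drops out. Then M2 = (M1 ⊕ M2) ⊕ M1 over the first 5 bytes.
byte 0: (63 XOR db) XOR 46 = b8 XOR 46 = fe
byte 1: (35 XOR d9) XOR 72 = ec XOR 72 = 9e
byte 2: (c0 XOR 36) XOR 6f = f6 XOR 6f = 99
byte 3: (8e XOR 45) XOR 6d = cb XOR 6d = a6
byte 4: (e6 XOR 13) XOR 3a = f5 XOR 3a = cf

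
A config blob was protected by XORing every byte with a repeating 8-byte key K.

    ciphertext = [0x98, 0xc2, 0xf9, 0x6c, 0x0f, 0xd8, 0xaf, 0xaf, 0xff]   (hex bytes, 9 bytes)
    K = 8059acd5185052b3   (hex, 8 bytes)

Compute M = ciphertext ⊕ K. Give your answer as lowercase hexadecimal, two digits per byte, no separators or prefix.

The 8-byte key repeats, so the effective keystream is 80 59 ac d5 18 50 52 b3 80.
byte 0: 10011000 ^ 10000000 = 00011000
byte 1: 11000010 ^ 01011001 = 10011011
byte 2: 11111001 ^ 10101100 = 01010101
byte 3: 01101100 ^ 11010101 = 10111001
byte 4: 00001111 ^ 00011000 = 00010111
byte 5: 11011000 ^ 01010000 = 10001000
byte 6: 10101111 ^ 01010010 = 11111101
byte 7: 10101111 ^ 10110011 = 00011100
byte 8: 11111111 ^ 10000000 = 01111111

189b55b91788fd1c7f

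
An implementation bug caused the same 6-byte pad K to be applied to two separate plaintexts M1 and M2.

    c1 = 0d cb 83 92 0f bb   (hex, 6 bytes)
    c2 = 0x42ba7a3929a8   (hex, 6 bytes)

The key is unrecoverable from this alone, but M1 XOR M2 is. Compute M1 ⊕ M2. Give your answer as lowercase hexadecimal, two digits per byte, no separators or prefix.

4f71f9ab2613

c1 ⊕ c2 = (M1 ⊕ K) ⊕ (M2 ⊕ K) = M1 ⊕ M2 — the shared key cancels under XOR.
byte 0: 0d xor 42 = 4f
byte 1: cb xor ba = 71
byte 2: 83 xor 7a = f9
byte 3: 92 xor 39 = ab
byte 4: 0f xor 29 = 26
byte 5: bb xor a8 = 13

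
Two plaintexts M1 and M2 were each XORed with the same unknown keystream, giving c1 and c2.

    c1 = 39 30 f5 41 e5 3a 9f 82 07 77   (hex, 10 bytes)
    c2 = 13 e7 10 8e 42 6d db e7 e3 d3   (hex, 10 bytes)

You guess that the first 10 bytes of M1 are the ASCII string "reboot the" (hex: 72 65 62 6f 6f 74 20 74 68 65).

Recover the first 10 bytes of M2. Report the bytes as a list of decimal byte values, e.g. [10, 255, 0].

First, c1 ⊕ c2 = (M1 ⊕ K) ⊕ (M2 ⊕ K) = M1 ⊕ M2, so the key drops out. Then M2 = (M1 ⊕ M2) ⊕ M1 over the first 10 bytes.
byte 0: (39 ^ 13) ^ 72 = 2a ^ 72 = 58
byte 1: (30 ^ e7) ^ 65 = d7 ^ 65 = b2
byte 2: (f5 ^ 10) ^ 62 = e5 ^ 62 = 87
byte 3: (41 ^ 8e) ^ 6f = cf ^ 6f = a0
byte 4: (e5 ^ 42) ^ 6f = a7 ^ 6f = c8
byte 5: (3a ^ 6d) ^ 74 = 57 ^ 74 = 23
byte 6: (9f ^ db) ^ 20 = 44 ^ 20 = 64
byte 7: (82 ^ e7) ^ 74 = 65 ^ 74 = 11
byte 8: (07 ^ e3) ^ 68 = e4 ^ 68 = 8c
byte 9: (77 ^ d3) ^ 65 = a4 ^ 65 = c1

[88, 178, 135, 160, 200, 35, 100, 17, 140, 193]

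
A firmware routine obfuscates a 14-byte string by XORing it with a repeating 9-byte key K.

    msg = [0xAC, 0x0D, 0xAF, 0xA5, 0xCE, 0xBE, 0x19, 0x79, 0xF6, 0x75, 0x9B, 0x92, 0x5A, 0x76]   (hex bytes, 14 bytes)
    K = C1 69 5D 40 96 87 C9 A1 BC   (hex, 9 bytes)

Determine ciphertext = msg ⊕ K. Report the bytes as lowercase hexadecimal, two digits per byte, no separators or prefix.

The 9-byte key repeats, so the effective keystream is c1 69 5d 40 96 87 c9 a1 bc c1 69 5d 40 96.
byte 0: 10101100 XOR 11000001 = 01101101
byte 1: 00001101 XOR 01101001 = 01100100
byte 2: 10101111 XOR 01011101 = 11110010
byte 3: 10100101 XOR 01000000 = 11100101
byte 4: 11001110 XOR 10010110 = 01011000
byte 5: 10111110 XOR 10000111 = 00111001
byte 6: 00011001 XOR 11001001 = 11010000
byte 7: 01111001 XOR 10100001 = 11011000
byte 8: 11110110 XOR 10111100 = 01001010
byte 9: 01110101 XOR 11000001 = 10110100
byte 10: 10011011 XOR 01101001 = 11110010
byte 11: 10010010 XOR 01011101 = 11001111
byte 12: 01011010 XOR 01000000 = 00011010
byte 13: 01110110 XOR 10010110 = 11100000

6d64f2e55839d0d84ab4f2cf1ae0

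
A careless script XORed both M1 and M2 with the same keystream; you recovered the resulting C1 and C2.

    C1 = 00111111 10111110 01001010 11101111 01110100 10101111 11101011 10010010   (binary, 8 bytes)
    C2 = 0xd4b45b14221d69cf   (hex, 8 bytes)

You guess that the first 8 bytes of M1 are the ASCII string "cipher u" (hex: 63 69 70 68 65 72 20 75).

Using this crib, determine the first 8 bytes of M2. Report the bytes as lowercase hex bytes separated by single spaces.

88 63 61 93 33 c0 a2 28

First, C1 ⊕ C2 = (M1 ⊕ K) ⊕ (M2 ⊕ K) = M1 ⊕ M2, so the key drops out. Then M2 = (M1 ⊕ M2) ⊕ M1 over the first 8 bytes.
byte 0: (3f ⊕ d4) ⊕ 63 = eb ⊕ 63 = 88
byte 1: (be ⊕ b4) ⊕ 69 = 0a ⊕ 69 = 63
byte 2: (4a ⊕ 5b) ⊕ 70 = 11 ⊕ 70 = 61
byte 3: (ef ⊕ 14) ⊕ 68 = fb ⊕ 68 = 93
byte 4: (74 ⊕ 22) ⊕ 65 = 56 ⊕ 65 = 33
byte 5: (af ⊕ 1d) ⊕ 72 = b2 ⊕ 72 = c0
byte 6: (eb ⊕ 69) ⊕ 20 = 82 ⊕ 20 = a2
byte 7: (92 ⊕ cf) ⊕ 75 = 5d ⊕ 75 = 28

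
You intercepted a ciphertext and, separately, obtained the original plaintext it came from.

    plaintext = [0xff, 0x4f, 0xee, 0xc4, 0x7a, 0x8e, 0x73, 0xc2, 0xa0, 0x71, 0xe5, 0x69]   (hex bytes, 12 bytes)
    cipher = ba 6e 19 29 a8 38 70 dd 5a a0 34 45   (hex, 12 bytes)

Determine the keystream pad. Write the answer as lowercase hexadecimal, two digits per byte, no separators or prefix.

Since cipher = plaintext ⊕ pad, XORing both sides with plaintext gives pad = plaintext ⊕ cipher.
byte 0: 11111111 ⊕ 10111010 = 01000101
byte 1: 01001111 ⊕ 01101110 = 00100001
byte 2: 11101110 ⊕ 00011001 = 11110111
byte 3: 11000100 ⊕ 00101001 = 11101101
byte 4: 01111010 ⊕ 10101000 = 11010010
byte 5: 10001110 ⊕ 00111000 = 10110110
byte 6: 01110011 ⊕ 01110000 = 00000011
byte 7: 11000010 ⊕ 11011101 = 00011111
byte 8: 10100000 ⊕ 01011010 = 11111010
byte 9: 01110001 ⊕ 10100000 = 11010001
byte 10: 11100101 ⊕ 00110100 = 11010001
byte 11: 01101001 ⊕ 01000101 = 00101100

4521f7edd2b6031ffad1d12c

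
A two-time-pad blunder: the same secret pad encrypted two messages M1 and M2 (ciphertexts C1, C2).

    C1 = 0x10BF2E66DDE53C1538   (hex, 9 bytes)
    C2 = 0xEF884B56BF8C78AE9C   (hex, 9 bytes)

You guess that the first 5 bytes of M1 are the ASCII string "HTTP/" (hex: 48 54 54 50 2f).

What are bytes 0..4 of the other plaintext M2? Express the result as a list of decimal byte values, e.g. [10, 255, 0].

[183, 99, 49, 96, 77]

First, C1 ⊕ C2 = (M1 ⊕ K) ⊕ (M2 ⊕ K) = M1 ⊕ M2, so the key drops out. Then M2 = (M1 ⊕ M2) ⊕ M1 over the first 5 bytes.
byte 0: (10 ^ ef) ^ 48 = ff ^ 48 = b7
byte 1: (bf ^ 88) ^ 54 = 37 ^ 54 = 63
byte 2: (2e ^ 4b) ^ 54 = 65 ^ 54 = 31
byte 3: (66 ^ 56) ^ 50 = 30 ^ 50 = 60
byte 4: (dd ^ bf) ^ 2f = 62 ^ 2f = 4d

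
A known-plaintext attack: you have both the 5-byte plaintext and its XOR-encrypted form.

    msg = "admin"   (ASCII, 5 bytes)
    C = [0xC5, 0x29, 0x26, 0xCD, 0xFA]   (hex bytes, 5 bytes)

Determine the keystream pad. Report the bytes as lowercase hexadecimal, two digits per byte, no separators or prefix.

a44d4ba494

Since C = msg ⊕ pad, XORing both sides with msg gives pad = msg ⊕ C.
byte 0: 01100001 ⊕ 11000101 = 10100100
byte 1: 01100100 ⊕ 00101001 = 01001101
byte 2: 01101101 ⊕ 00100110 = 01001011
byte 3: 01101001 ⊕ 11001101 = 10100100
byte 4: 01101110 ⊕ 11111010 = 10010100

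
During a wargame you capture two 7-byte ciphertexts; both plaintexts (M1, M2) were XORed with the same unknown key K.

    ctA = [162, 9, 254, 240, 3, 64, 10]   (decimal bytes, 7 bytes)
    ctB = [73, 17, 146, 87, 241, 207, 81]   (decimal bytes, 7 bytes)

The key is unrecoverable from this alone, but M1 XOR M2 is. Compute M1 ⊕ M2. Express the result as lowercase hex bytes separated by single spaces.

ctA ⊕ ctB = (M1 ⊕ K) ⊕ (M2 ⊕ K) = M1 ⊕ M2 — the shared key cancels under XOR.
byte 0: a2 ^ 49 = eb
byte 1: 09 ^ 11 = 18
byte 2: fe ^ 92 = 6c
byte 3: f0 ^ 57 = a7
byte 4: 03 ^ f1 = f2
byte 5: 40 ^ cf = 8f
byte 6: 0a ^ 51 = 5b

eb 18 6c a7 f2 8f 5b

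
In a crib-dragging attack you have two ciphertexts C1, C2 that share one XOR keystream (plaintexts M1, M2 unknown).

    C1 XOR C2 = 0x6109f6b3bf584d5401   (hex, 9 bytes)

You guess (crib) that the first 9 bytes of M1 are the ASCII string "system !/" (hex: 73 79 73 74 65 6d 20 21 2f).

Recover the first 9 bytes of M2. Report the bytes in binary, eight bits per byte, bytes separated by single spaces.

00010010 01110000 10000101 11000111 11011010 00110101 01101101 01110101 00101110

Since C1 ⊕ C2 = M1 ⊕ M2, XORing with the guessed M1 bytes yields the corresponding M2 bytes: M2 = (C1 ⊕ C2) ⊕ M1.
61 ^ 73 = 12
09 ^ 79 = 70
f6 ^ 73 = 85
b3 ^ 74 = c7
bf ^ 65 = da
58 ^ 6d = 35
4d ^ 20 = 6d
54 ^ 21 = 75
01 ^ 2f = 2e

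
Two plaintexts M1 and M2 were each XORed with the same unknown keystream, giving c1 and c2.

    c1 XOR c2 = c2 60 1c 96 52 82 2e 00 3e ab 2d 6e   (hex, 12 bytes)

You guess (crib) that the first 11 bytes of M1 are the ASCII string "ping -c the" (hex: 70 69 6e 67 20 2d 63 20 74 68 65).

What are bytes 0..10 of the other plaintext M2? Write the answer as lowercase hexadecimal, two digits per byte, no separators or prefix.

b20972f172af4d204ac348

Since c1 ⊕ c2 = M1 ⊕ M2, XORing with the guessed M1 bytes yields the corresponding M2 bytes: M2 = (c1 ⊕ c2) ⊕ M1.
c2 XOR 70 = b2
60 XOR 69 = 09
1c XOR 6e = 72
96 XOR 67 = f1
52 XOR 20 = 72
82 XOR 2d = af
2e XOR 63 = 4d
00 XOR 20 = 20
3e XOR 74 = 4a
ab XOR 68 = c3
2d XOR 65 = 48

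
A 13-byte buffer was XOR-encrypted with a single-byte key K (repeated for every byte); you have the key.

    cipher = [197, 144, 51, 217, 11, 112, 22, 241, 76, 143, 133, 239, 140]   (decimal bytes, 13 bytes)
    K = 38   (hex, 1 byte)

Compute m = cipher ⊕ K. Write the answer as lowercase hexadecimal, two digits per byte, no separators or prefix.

The 1-byte key repeats, so the effective keystream is 38 38 38 38 38 38 38 38 38 38 38 38 38.
byte 0: c5 XOR 38 = fd
byte 1: 90 XOR 38 = a8
byte 2: 33 XOR 38 = 0b
byte 3: d9 XOR 38 = e1
byte 4: 0b XOR 38 = 33
byte 5: 70 XOR 38 = 48
byte 6: 16 XOR 38 = 2e
byte 7: f1 XOR 38 = c9
byte 8: 4c XOR 38 = 74
byte 9: 8f XOR 38 = b7
byte 10: 85 XOR 38 = bd
byte 11: ef XOR 38 = d7
byte 12: 8c XOR 38 = b4

fda80be133482ec974b7bdd7b4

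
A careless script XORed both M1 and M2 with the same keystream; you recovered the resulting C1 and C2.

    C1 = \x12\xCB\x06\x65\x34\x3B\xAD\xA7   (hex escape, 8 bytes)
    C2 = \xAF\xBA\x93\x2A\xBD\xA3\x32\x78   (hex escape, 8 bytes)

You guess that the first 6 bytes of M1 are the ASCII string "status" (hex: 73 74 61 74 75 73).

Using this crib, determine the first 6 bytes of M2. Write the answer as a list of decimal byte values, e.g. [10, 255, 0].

[206, 5, 244, 59, 252, 235]

First, C1 ⊕ C2 = (M1 ⊕ K) ⊕ (M2 ⊕ K) = M1 ⊕ M2, so the key drops out. Then M2 = (M1 ⊕ M2) ⊕ M1 over the first 6 bytes.
byte 0: (12 ^ af) ^ 73 = bd ^ 73 = ce
byte 1: (cb ^ ba) ^ 74 = 71 ^ 74 = 05
byte 2: (06 ^ 93) ^ 61 = 95 ^ 61 = f4
byte 3: (65 ^ 2a) ^ 74 = 4f ^ 74 = 3b
byte 4: (34 ^ bd) ^ 75 = 89 ^ 75 = fc
byte 5: (3b ^ a3) ^ 73 = 98 ^ 73 = eb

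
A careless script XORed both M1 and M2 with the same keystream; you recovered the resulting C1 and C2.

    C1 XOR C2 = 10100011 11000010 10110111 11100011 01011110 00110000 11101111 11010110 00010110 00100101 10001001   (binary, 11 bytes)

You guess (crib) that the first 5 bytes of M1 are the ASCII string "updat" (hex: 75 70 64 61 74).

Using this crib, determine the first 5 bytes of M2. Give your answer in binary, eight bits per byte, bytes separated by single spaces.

11010110 10110010 11010011 10000010 00101010

Since C1 ⊕ C2 = M1 ⊕ M2, XORing with the guessed M1 bytes yields the corresponding M2 bytes: M2 = (C1 ⊕ C2) ⊕ M1.
byte 0: a3 xor 75 = d6
byte 1: c2 xor 70 = b2
byte 2: b7 xor 64 = d3
byte 3: e3 xor 61 = 82
byte 4: 5e xor 74 = 2a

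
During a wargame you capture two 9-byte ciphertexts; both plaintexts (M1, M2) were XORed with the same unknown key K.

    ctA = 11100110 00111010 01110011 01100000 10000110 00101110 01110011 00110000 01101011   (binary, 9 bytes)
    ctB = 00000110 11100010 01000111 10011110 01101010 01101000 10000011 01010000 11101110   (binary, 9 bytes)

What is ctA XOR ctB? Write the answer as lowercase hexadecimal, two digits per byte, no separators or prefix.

ctA ⊕ ctB = (M1 ⊕ K) ⊕ (M2 ⊕ K) = M1 ⊕ M2 — the shared key cancels under XOR.
e6 ⊕ 06 = e0
3a ⊕ e2 = d8
73 ⊕ 47 = 34
60 ⊕ 9e = fe
86 ⊕ 6a = ec
2e ⊕ 68 = 46
73 ⊕ 83 = f0
30 ⊕ 50 = 60
6b ⊕ ee = 85

e0d834feec46f06085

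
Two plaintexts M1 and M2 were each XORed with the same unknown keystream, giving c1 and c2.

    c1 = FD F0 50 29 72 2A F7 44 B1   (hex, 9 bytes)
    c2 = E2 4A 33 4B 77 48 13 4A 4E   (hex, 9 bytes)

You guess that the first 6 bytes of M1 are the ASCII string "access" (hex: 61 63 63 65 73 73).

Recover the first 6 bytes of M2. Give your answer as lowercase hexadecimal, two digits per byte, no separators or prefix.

First, c1 ⊕ c2 = (M1 ⊕ K) ⊕ (M2 ⊕ K) = M1 ⊕ M2, so the key drops out. Then M2 = (M1 ⊕ M2) ⊕ M1 over the first 6 bytes.
byte 0: (fd ⊕ e2) ⊕ 61 = 1f ⊕ 61 = 7e
byte 1: (f0 ⊕ 4a) ⊕ 63 = ba ⊕ 63 = d9
byte 2: (50 ⊕ 33) ⊕ 63 = 63 ⊕ 63 = 00
byte 3: (29 ⊕ 4b) ⊕ 65 = 62 ⊕ 65 = 07
byte 4: (72 ⊕ 77) ⊕ 73 = 05 ⊕ 73 = 76
byte 5: (2a ⊕ 48) ⊕ 73 = 62 ⊕ 73 = 11

7ed900077611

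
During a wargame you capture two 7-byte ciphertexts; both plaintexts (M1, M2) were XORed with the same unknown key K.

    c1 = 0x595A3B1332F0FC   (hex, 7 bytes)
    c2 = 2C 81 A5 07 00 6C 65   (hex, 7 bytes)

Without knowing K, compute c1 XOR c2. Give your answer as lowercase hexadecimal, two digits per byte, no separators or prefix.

c1 ⊕ c2 = (M1 ⊕ K) ⊕ (M2 ⊕ K) = M1 ⊕ M2 — the shared key cancels under XOR.
59 xor 2c = 75
5a xor 81 = db
3b xor a5 = 9e
13 xor 07 = 14
32 xor 00 = 32
f0 xor 6c = 9c
fc xor 65 = 99

75db9e14329c99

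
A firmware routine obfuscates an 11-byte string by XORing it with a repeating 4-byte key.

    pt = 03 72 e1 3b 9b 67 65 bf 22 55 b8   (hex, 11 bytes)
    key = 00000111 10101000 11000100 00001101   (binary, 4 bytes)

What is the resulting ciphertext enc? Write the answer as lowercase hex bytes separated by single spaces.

04 da 25 36 9c cf a1 b2 25 fd 7c

The 4-byte key repeats, so the effective keystream is 07 a8 c4 0d 07 a8 c4 0d 07 a8 c4.
byte 0: 03 ^ 07 = 04
byte 1: 72 ^ a8 = da
byte 2: e1 ^ c4 = 25
byte 3: 3b ^ 0d = 36
byte 4: 9b ^ 07 = 9c
byte 5: 67 ^ a8 = cf
byte 6: 65 ^ c4 = a1
byte 7: bf ^ 0d = b2
byte 8: 22 ^ 07 = 25
byte 9: 55 ^ a8 = fd
byte 10: b8 ^ c4 = 7c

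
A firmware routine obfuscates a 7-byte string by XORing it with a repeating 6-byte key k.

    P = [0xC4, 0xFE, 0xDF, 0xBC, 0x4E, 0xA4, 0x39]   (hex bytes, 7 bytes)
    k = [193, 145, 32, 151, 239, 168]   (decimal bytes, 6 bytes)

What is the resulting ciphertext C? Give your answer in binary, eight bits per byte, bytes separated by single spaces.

00000101 01101111 11111111 00101011 10100001 00001100 11111000

The 6-byte key repeats, so the effective keystream is c1 91 20 97 ef a8 c1.
byte 0: c4 xor c1 = 05
byte 1: fe xor 91 = 6f
byte 2: df xor 20 = ff
byte 3: bc xor 97 = 2b
byte 4: 4e xor ef = a1
byte 5: a4 xor a8 = 0c
byte 6: 39 xor c1 = f8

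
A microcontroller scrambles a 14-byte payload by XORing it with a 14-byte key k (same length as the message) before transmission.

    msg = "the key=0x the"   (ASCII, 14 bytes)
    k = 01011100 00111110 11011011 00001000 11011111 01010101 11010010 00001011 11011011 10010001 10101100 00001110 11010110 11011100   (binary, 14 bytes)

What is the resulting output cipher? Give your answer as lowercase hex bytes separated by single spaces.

28 56 be 28 b4 30 ab 36 eb e9 8c 7a be b9

116 ⊕  92 =  40
104 ⊕  62 =  86
101 ⊕ 219 = 190
 32 ⊕   8 =  40
107 ⊕ 223 = 180
101 ⊕  85 =  48
121 ⊕ 210 = 171
 61 ⊕  11 =  54
 48 ⊕ 219 = 235
120 ⊕ 145 = 233
 32 ⊕ 172 = 140
116 ⊕  14 = 122
104 ⊕ 214 = 190
101 ⊕ 220 = 185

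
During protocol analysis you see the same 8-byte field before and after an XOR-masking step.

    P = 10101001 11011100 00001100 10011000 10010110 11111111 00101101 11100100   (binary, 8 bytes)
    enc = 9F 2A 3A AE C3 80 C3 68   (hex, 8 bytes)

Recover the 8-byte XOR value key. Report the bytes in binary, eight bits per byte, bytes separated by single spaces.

Since enc = P ⊕ key, XORing both sides with P gives key = P ⊕ enc.
a9 ⊕ 9f = 36
dc ⊕ 2a = f6
0c ⊕ 3a = 36
98 ⊕ ae = 36
96 ⊕ c3 = 55
ff ⊕ 80 = 7f
2d ⊕ c3 = ee
e4 ⊕ 68 = 8c

00110110 11110110 00110110 00110110 01010101 01111111 11101110 10001100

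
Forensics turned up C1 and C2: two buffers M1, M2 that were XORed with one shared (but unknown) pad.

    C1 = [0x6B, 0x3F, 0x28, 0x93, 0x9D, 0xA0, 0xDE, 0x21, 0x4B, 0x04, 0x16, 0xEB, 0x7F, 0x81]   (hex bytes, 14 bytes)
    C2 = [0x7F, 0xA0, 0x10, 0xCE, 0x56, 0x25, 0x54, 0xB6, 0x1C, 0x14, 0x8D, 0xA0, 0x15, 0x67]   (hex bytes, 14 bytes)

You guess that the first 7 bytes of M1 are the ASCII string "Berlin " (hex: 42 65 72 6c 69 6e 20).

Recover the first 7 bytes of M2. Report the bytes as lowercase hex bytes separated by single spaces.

56 fa 4a 31 a2 eb aa

First, C1 ⊕ C2 = (M1 ⊕ K) ⊕ (M2 ⊕ K) = M1 ⊕ M2, so the key drops out. Then M2 = (M1 ⊕ M2) ⊕ M1 over the first 7 bytes.
byte 0: (6b XOR 7f) XOR 42 = 14 XOR 42 = 56
byte 1: (3f XOR a0) XOR 65 = 9f XOR 65 = fa
byte 2: (28 XOR 10) XOR 72 = 38 XOR 72 = 4a
byte 3: (93 XOR ce) XOR 6c = 5d XOR 6c = 31
byte 4: (9d XOR 56) XOR 69 = cb XOR 69 = a2
byte 5: (a0 XOR 25) XOR 6e = 85 XOR 6e = eb
byte 6: (de XOR 54) XOR 20 = 8a XOR 20 = aa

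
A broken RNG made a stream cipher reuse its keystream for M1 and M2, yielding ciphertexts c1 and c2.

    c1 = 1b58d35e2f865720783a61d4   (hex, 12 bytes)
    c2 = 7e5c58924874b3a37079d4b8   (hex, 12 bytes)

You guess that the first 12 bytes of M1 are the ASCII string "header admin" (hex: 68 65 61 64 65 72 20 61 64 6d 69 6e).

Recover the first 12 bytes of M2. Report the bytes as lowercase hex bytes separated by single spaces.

0d 61 ea a8 02 80 c4 e2 6c 2e dc 02

First, c1 ⊕ c2 = (M1 ⊕ K) ⊕ (M2 ⊕ K) = M1 ⊕ M2, so the key drops out. Then M2 = (M1 ⊕ M2) ⊕ M1 over the first 12 bytes.
byte 0: (1b xor 7e) xor 68 = 65 xor 68 = 0d
byte 1: (58 xor 5c) xor 65 = 04 xor 65 = 61
byte 2: (d3 xor 58) xor 61 = 8b xor 61 = ea
byte 3: (5e xor 92) xor 64 = cc xor 64 = a8
byte 4: (2f xor 48) xor 65 = 67 xor 65 = 02
byte 5: (86 xor 74) xor 72 = f2 xor 72 = 80
byte 6: (57 xor b3) xor 20 = e4 xor 20 = c4
byte 7: (20 xor a3) xor 61 = 83 xor 61 = e2
byte 8: (78 xor 70) xor 64 = 08 xor 64 = 6c
byte 9: (3a xor 79) xor 6d = 43 xor 6d = 2e
byte 10: (61 xor d4) xor 69 = b5 xor 69 = dc
byte 11: (d4 xor b8) xor 6e = 6c xor 6e = 02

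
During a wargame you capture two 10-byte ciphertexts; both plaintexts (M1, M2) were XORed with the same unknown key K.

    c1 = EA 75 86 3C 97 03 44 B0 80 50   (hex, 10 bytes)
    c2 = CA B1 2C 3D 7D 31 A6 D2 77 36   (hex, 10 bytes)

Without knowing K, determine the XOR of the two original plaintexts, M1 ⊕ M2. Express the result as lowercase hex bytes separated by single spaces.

20 c4 aa 01 ea 32 e2 62 f7 66

c1 ⊕ c2 = (M1 ⊕ K) ⊕ (M2 ⊕ K) = M1 ⊕ M2 — the shared key cancels under XOR.
ea xor ca = 20
75 xor b1 = c4
86 xor 2c = aa
3c xor 3d = 01
97 xor 7d = ea
03 xor 31 = 32
44 xor a6 = e2
b0 xor d2 = 62
80 xor 77 = f7
50 xor 36 = 66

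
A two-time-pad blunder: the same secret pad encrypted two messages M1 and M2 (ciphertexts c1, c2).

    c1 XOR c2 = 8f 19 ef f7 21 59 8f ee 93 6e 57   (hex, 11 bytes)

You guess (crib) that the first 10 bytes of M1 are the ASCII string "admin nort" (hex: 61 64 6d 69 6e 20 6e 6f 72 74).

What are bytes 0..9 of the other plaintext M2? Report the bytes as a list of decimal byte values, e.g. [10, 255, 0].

Since c1 ⊕ c2 = M1 ⊕ M2, XORing with the guessed M1 bytes yields the corresponding M2 bytes: M2 = (c1 ⊕ c2) ⊕ M1.
byte 0: 8f ⊕ 61 = ee
byte 1: 19 ⊕ 64 = 7d
byte 2: ef ⊕ 6d = 82
byte 3: f7 ⊕ 69 = 9e
byte 4: 21 ⊕ 6e = 4f
byte 5: 59 ⊕ 20 = 79
byte 6: 8f ⊕ 6e = e1
byte 7: ee ⊕ 6f = 81
byte 8: 93 ⊕ 72 = e1
byte 9: 6e ⊕ 74 = 1a

[238, 125, 130, 158, 79, 121, 225, 129, 225, 26]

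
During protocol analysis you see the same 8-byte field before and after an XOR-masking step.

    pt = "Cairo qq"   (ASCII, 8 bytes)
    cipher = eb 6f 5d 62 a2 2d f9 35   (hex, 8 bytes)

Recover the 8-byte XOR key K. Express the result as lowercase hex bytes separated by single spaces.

Since cipher = pt ⊕ K, XORing both sides with pt gives K = pt ⊕ cipher.
byte 0: 43 ^ eb = a8
byte 1: 61 ^ 6f = 0e
byte 2: 69 ^ 5d = 34
byte 3: 72 ^ 62 = 10
byte 4: 6f ^ a2 = cd
byte 5: 20 ^ 2d = 0d
byte 6: 71 ^ f9 = 88
byte 7: 71 ^ 35 = 44

a8 0e 34 10 cd 0d 88 44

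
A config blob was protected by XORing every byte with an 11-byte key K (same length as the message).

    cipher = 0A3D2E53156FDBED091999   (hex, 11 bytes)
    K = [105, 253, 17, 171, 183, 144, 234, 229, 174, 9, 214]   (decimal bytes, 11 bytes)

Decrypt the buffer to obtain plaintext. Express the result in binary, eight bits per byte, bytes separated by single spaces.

01100011 11000000 00111111 11111000 10100010 11111111 00110001 00001000 10100111 00010000 01001111

XOR is its own inverse, so applying the key byte-wise gives the result directly.
 10 ^ 105 =  99
 61 ^ 253 = 192
 46 ^  17 =  63
 83 ^ 171 = 248
 21 ^ 183 = 162
111 ^ 144 = 255
219 ^ 234 =  49
237 ^ 229 =   8
  9 ^ 174 = 167
 25 ^   9 =  16
153 ^ 214 =  79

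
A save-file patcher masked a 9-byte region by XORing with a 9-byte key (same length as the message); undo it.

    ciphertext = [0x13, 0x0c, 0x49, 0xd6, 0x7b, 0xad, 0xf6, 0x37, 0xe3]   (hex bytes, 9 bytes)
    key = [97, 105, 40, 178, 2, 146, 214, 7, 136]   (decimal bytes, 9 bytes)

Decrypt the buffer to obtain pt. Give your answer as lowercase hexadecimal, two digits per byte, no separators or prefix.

00010011 XOR 01100001 = 01110010
00001100 XOR 01101001 = 01100101
01001001 XOR 00101000 = 01100001
11010110 XOR 10110010 = 01100100
01111011 XOR 00000010 = 01111001
10101101 XOR 10010010 = 00111111
11110110 XOR 11010110 = 00100000
00110111 XOR 00000111 = 00110000
11100011 XOR 10001000 = 01101011

72656164793f20306b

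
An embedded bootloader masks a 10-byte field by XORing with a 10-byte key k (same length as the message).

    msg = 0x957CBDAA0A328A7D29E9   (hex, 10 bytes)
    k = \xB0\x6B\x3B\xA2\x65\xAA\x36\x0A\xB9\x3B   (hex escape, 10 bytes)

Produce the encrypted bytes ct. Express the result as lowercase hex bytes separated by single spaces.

25 17 86 08 6f 98 bc 77 90 d2

XOR is its own inverse, so applying the key byte-wise gives the result directly.
byte 0: 10010101 XOR 10110000 = 00100101
byte 1: 01111100 XOR 01101011 = 00010111
byte 2: 10111101 XOR 00111011 = 10000110
byte 3: 10101010 XOR 10100010 = 00001000
byte 4: 00001010 XOR 01100101 = 01101111
byte 5: 00110010 XOR 10101010 = 10011000
byte 6: 10001010 XOR 00110110 = 10111100
byte 7: 01111101 XOR 00001010 = 01110111
byte 8: 00101001 XOR 10111001 = 10010000
byte 9: 11101001 XOR 00111011 = 11010010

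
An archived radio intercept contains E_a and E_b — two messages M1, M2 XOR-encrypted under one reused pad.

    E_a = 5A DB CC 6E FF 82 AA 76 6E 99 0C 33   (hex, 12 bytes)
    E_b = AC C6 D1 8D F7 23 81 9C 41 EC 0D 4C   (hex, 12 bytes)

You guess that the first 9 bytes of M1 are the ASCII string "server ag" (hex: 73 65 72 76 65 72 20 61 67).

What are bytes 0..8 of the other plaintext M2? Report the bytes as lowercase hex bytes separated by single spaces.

First, E_a ⊕ E_b = (M1 ⊕ K) ⊕ (M2 ⊕ K) = M1 ⊕ M2, so the key drops out. Then M2 = (M1 ⊕ M2) ⊕ M1 over the first 9 bytes.
byte 0: (5a xor ac) xor 73 = f6 xor 73 = 85
byte 1: (db xor c6) xor 65 = 1d xor 65 = 78
byte 2: (cc xor d1) xor 72 = 1d xor 72 = 6f
byte 3: (6e xor 8d) xor 76 = e3 xor 76 = 95
byte 4: (ff xor f7) xor 65 = 08 xor 65 = 6d
byte 5: (82 xor 23) xor 72 = a1 xor 72 = d3
byte 6: (aa xor 81) xor 20 = 2b xor 20 = 0b
byte 7: (76 xor 9c) xor 61 = ea xor 61 = 8b
byte 8: (6e xor 41) xor 67 = 2f xor 67 = 48

85 78 6f 95 6d d3 0b 8b 48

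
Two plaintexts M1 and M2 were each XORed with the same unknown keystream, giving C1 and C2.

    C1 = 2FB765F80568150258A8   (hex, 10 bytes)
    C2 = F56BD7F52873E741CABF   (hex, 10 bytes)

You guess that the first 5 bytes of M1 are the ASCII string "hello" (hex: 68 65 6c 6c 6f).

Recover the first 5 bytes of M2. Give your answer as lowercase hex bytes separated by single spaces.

b2 b9 de 61 42

First, C1 ⊕ C2 = (M1 ⊕ K) ⊕ (M2 ⊕ K) = M1 ⊕ M2, so the key drops out. Then M2 = (M1 ⊕ M2) ⊕ M1 over the first 5 bytes.
byte 0: (2f ^ f5) ^ 68 = da ^ 68 = b2
byte 1: (b7 ^ 6b) ^ 65 = dc ^ 65 = b9
byte 2: (65 ^ d7) ^ 6c = b2 ^ 6c = de
byte 3: (f8 ^ f5) ^ 6c = 0d ^ 6c = 61
byte 4: (05 ^ 28) ^ 6f = 2d ^ 6f = 42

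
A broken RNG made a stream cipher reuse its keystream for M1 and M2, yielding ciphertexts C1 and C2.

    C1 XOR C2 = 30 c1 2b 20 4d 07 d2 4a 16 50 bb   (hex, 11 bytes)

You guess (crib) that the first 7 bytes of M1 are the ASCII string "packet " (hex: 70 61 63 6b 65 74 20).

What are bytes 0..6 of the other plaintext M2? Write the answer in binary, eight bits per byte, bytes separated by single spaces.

01000000 10100000 01001000 01001011 00101000 01110011 11110010

Since C1 ⊕ C2 = M1 ⊕ M2, XORing with the guessed M1 bytes yields the corresponding M2 bytes: M2 = (C1 ⊕ C2) ⊕ M1.
30 xor 70 = 40
c1 xor 61 = a0
2b xor 63 = 48
20 xor 6b = 4b
4d xor 65 = 28
07 xor 74 = 73
d2 xor 20 = f2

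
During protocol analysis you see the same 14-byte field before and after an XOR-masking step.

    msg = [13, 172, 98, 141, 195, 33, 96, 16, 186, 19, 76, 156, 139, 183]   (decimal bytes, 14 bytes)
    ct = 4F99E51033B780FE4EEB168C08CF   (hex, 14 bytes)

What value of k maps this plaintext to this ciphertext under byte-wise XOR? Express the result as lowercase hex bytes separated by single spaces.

Since ct = msg ⊕ k, XORing both sides with msg gives k = msg ⊕ ct.
0d xor 4f = 42
ac xor 99 = 35
62 xor e5 = 87
8d xor 10 = 9d
c3 xor 33 = f0
21 xor b7 = 96
60 xor 80 = e0
10 xor fe = ee
ba xor 4e = f4
13 xor eb = f8
4c xor 16 = 5a
9c xor 8c = 10
8b xor 08 = 83
b7 xor cf = 78

42 35 87 9d f0 96 e0 ee f4 f8 5a 10 83 78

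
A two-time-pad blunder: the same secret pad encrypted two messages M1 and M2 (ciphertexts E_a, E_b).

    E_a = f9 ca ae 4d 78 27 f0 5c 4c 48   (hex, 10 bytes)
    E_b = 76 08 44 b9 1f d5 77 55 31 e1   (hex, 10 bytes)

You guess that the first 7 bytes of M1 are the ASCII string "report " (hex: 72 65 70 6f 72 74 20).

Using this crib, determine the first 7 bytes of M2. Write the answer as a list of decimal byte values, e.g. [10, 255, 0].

First, E_a ⊕ E_b = (M1 ⊕ K) ⊕ (M2 ⊕ K) = M1 ⊕ M2, so the key drops out. Then M2 = (M1 ⊕ M2) ⊕ M1 over the first 7 bytes.
byte 0: (f9 ^ 76) ^ 72 = 8f ^ 72 = fd
byte 1: (ca ^ 08) ^ 65 = c2 ^ 65 = a7
byte 2: (ae ^ 44) ^ 70 = ea ^ 70 = 9a
byte 3: (4d ^ b9) ^ 6f = f4 ^ 6f = 9b
byte 4: (78 ^ 1f) ^ 72 = 67 ^ 72 = 15
byte 5: (27 ^ d5) ^ 74 = f2 ^ 74 = 86
byte 6: (f0 ^ 77) ^ 20 = 87 ^ 20 = a7

[253, 167, 154, 155, 21, 134, 167]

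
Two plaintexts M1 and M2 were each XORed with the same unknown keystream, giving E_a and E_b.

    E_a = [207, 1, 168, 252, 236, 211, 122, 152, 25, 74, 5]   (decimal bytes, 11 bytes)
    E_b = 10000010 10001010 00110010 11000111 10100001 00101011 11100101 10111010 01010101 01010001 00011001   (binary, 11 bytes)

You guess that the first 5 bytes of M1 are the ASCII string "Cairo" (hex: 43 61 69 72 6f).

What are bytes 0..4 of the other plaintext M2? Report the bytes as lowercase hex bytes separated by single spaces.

First, E_a ⊕ E_b = (M1 ⊕ K) ⊕ (M2 ⊕ K) = M1 ⊕ M2, so the key drops out. Then M2 = (M1 ⊕ M2) ⊕ M1 over the first 5 bytes.
byte 0: (cf ⊕ 82) ⊕ 43 = 4d ⊕ 43 = 0e
byte 1: (01 ⊕ 8a) ⊕ 61 = 8b ⊕ 61 = ea
byte 2: (a8 ⊕ 32) ⊕ 69 = 9a ⊕ 69 = f3
byte 3: (fc ⊕ c7) ⊕ 72 = 3b ⊕ 72 = 49
byte 4: (ec ⊕ a1) ⊕ 6f = 4d ⊕ 6f = 22

0e ea f3 49 22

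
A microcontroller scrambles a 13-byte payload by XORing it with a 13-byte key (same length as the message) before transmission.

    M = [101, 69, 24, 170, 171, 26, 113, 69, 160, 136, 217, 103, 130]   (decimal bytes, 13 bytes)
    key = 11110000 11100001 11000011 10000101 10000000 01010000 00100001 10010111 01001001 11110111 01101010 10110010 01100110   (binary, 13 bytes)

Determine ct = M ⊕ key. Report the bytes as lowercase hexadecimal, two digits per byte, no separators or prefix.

95a4db2f2b4a50d2e97fb3d5e4

101 ^ 240 = 149
 69 ^ 225 = 164
 24 ^ 195 = 219
170 ^ 133 =  47
171 ^ 128 =  43
 26 ^  80 =  74
113 ^  33 =  80
 69 ^ 151 = 210
160 ^  73 = 233
136 ^ 247 = 127
217 ^ 106 = 179
103 ^ 178 = 213
130 ^ 102 = 228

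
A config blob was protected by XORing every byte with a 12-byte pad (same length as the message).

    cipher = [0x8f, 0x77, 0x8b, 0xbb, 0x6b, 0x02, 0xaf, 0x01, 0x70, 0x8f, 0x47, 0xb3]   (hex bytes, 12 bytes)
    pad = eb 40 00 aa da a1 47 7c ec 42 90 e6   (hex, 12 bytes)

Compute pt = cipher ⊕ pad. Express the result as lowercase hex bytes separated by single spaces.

XOR is its own inverse, so applying the key byte-wise gives the result directly.
8f XOR eb = 64
77 XOR 40 = 37
8b XOR 00 = 8b
bb XOR aa = 11
6b XOR da = b1
02 XOR a1 = a3
af XOR 47 = e8
01 XOR 7c = 7d
70 XOR ec = 9c
8f XOR 42 = cd
47 XOR 90 = d7
b3 XOR e6 = 55

64 37 8b 11 b1 a3 e8 7d 9c cd d7 55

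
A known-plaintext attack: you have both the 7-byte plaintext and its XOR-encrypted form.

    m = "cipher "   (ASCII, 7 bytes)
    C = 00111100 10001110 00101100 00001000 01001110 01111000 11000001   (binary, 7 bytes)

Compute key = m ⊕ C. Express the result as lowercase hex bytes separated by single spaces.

Since C = m ⊕ key, XORing both sides with m gives key = m ⊕ C.
63 ^ 3c = 5f
69 ^ 8e = e7
70 ^ 2c = 5c
68 ^ 08 = 60
65 ^ 4e = 2b
72 ^ 78 = 0a
20 ^ c1 = e1

5f e7 5c 60 2b 0a e1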